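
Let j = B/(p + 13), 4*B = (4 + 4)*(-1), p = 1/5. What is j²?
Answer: 25/1089 ≈ 0.022957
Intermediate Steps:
p = ⅕ ≈ 0.20000
B = -2 (B = ((4 + 4)*(-1))/4 = (8*(-1))/4 = (¼)*(-8) = -2)
j = -5/33 (j = -2/(⅕ + 13) = -2/66/5 = -2*5/66 = -5/33 ≈ -0.15152)
j² = (-5/33)² = 25/1089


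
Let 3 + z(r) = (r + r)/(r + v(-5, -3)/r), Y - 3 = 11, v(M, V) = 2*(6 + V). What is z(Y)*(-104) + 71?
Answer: 18299/101 ≈ 181.18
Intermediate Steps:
v(M, V) = 12 + 2*V
Y = 14 (Y = 3 + 11 = 14)
z(r) = -3 + 2*r/(r + 6/r) (z(r) = -3 + (r + r)/(r + (12 + 2*(-3))/r) = -3 + (2*r)/(r + (12 - 6)/r) = -3 + (2*r)/(r + 6/r) = -3 + 2*r/(r + 6/r))
z(Y)*(-104) + 71 = ((-18 - 1*14**2)/(6 + 14**2))*(-104) + 71 = ((-18 - 1*196)/(6 + 196))*(-104) + 71 = ((-18 - 196)/202)*(-104) + 71 = ((1/202)*(-214))*(-104) + 71 = -107/101*(-104) + 71 = 11128/101 + 71 = 18299/101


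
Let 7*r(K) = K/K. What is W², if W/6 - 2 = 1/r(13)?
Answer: 2916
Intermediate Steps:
r(K) = ⅐ (r(K) = (K/K)/7 = (⅐)*1 = ⅐)
W = 54 (W = 12 + 6/(⅐) = 12 + 6*7 = 12 + 42 = 54)
W² = 54² = 2916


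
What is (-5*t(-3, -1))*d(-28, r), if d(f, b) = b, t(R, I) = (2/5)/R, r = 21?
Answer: 14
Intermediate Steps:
t(R, I) = 2/(5*R) (t(R, I) = (2*(⅕))/R = 2/(5*R))
(-5*t(-3, -1))*d(-28, r) = -2/(-3)*21 = -2*(-1)/3*21 = -5*(-2/15)*21 = (⅔)*21 = 14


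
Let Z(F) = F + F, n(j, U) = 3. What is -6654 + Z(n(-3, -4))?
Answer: -6648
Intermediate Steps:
Z(F) = 2*F
-6654 + Z(n(-3, -4)) = -6654 + 2*3 = -6654 + 6 = -6648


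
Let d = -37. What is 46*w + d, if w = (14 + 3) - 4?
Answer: 561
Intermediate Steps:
w = 13 (w = 17 - 4 = 13)
46*w + d = 46*13 - 37 = 598 - 37 = 561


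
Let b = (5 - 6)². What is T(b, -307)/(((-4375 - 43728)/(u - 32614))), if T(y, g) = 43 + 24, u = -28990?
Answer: 4127468/48103 ≈ 85.805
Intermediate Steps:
b = 1 (b = (-1)² = 1)
T(y, g) = 67
T(b, -307)/(((-4375 - 43728)/(u - 32614))) = 67/(((-4375 - 43728)/(-28990 - 32614))) = 67/((-48103/(-61604))) = 67/((-48103*(-1/61604))) = 67/(48103/61604) = 67*(61604/48103) = 4127468/48103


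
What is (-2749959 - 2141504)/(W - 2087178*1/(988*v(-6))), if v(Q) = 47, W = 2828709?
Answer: -113569987934/65675921973 ≈ -1.7292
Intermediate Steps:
(-2749959 - 2141504)/(W - 2087178*1/(988*v(-6))) = (-2749959 - 2141504)/(2828709 - 2087178/(988*47)) = -4891463/(2828709 - 2087178/46436) = -4891463/(2828709 - 2087178*1/46436) = -4891463/(2828709 - 1043589/23218) = -4891463/65675921973/23218 = -4891463*23218/65675921973 = -113569987934/65675921973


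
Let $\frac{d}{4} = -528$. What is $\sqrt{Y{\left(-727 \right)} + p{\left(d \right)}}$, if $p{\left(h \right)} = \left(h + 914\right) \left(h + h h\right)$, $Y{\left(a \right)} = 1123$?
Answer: $i \sqrt{5341200413} \approx 73084.0 i$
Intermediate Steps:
$d = -2112$ ($d = 4 \left(-528\right) = -2112$)
$p{\left(h \right)} = \left(914 + h\right) \left(h + h^{2}\right)$
$\sqrt{Y{\left(-727 \right)} + p{\left(d \right)}} = \sqrt{1123 - 2112 \left(914 + \left(-2112\right)^{2} + 915 \left(-2112\right)\right)} = \sqrt{1123 - 2112 \left(914 + 4460544 - 1932480\right)} = \sqrt{1123 - 5341201536} = \sqrt{-5341200413} = i \sqrt{5341200413}$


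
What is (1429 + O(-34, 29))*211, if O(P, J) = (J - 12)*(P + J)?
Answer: 283584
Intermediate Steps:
O(P, J) = (-12 + J)*(J + P)
(1429 + O(-34, 29))*211 = (1429 + (29² - 12*29 - 12*(-34) + 29*(-34)))*211 = (1429 + (841 - 348 + 408 - 986))*211 = (1429 - 85)*211 = 1344*211 = 283584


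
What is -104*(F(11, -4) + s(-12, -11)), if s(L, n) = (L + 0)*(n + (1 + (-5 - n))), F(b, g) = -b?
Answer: -3848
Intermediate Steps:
s(L, n) = -4*L (s(L, n) = L*(n + (-4 - n)) = L*(-4) = -4*L)
-104*(F(11, -4) + s(-12, -11)) = -104*(-1*11 - 4*(-12)) = -104*(-11 + 48) = -104*37 = -3848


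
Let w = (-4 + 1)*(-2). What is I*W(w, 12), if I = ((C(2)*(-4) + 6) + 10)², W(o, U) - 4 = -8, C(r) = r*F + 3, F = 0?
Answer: -64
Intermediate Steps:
C(r) = 3 (C(r) = r*0 + 3 = 0 + 3 = 3)
w = 6 (w = -3*(-2) = 6)
W(o, U) = -4 (W(o, U) = 4 - 8 = -4)
I = 16 (I = ((3*(-4) + 6) + 10)² = ((-12 + 6) + 10)² = (-6 + 10)² = 4² = 16)
I*W(w, 12) = 16*(-4) = -64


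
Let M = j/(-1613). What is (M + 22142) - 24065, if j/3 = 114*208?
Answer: -3172935/1613 ≈ -1967.1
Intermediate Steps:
j = 71136 (j = 3*(114*208) = 3*23712 = 71136)
M = -71136/1613 (M = 71136/(-1613) = 71136*(-1/1613) = -71136/1613 ≈ -44.102)
(M + 22142) - 24065 = (-71136/1613 + 22142) - 24065 = 35643910/1613 - 24065 = -3172935/1613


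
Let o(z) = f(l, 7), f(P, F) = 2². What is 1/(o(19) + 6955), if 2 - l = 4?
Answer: 1/6959 ≈ 0.00014370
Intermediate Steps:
l = -2 (l = 2 - 1*4 = 2 - 4 = -2)
f(P, F) = 4
o(z) = 4
1/(o(19) + 6955) = 1/(4 + 6955) = 1/6959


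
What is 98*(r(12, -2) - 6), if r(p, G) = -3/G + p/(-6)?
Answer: -637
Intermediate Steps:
r(p, G) = -3/G - p/6 (r(p, G) = -3/G + p*(-⅙) = -3/G - p/6)
98*(r(12, -2) - 6) = 98*((-3/(-2) - ⅙*12) - 6) = 98*((-3*(-½) - 2) - 6) = 98*((3/2 - 2) - 6) = 98*(-½ - 6) = 98*(-13/2) = -637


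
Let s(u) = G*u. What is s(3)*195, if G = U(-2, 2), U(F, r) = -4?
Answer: -2340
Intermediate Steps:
G = -4
s(u) = -4*u
s(3)*195 = -4*3*195 = -12*195 = -2340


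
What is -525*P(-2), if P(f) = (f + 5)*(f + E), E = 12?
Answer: -15750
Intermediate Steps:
P(f) = (5 + f)*(12 + f) (P(f) = (f + 5)*(f + 12) = (5 + f)*(12 + f))
-525*P(-2) = -525*(60 + (-2)² + 17*(-2)) = -525*(60 + 4 - 34) = -525*30 = -15750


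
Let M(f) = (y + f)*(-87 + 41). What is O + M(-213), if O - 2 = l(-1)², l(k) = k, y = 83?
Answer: 5983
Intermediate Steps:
M(f) = -3818 - 46*f (M(f) = (83 + f)*(-87 + 41) = (83 + f)*(-46) = -3818 - 46*f)
O = 3 (O = 2 + (-1)² = 2 + 1 = 3)
O + M(-213) = 3 + (-3818 - 46*(-213)) = 3 + (-3818 + 9798) = 3 + 5980 = 5983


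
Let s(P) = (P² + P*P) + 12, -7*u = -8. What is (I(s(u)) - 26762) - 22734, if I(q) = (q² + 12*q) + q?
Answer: -117871148/2401 ≈ -49093.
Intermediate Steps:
u = 8/7 (u = -⅐*(-8) = 8/7 ≈ 1.1429)
s(P) = 12 + 2*P² (s(P) = (P² + P²) + 12 = 2*P² + 12 = 12 + 2*P²)
I(q) = q² + 13*q
(I(s(u)) - 26762) - 22734 = ((12 + 2*(8/7)²)*(13 + (12 + 2*(8/7)²)) - 26762) - 22734 = ((12 + 2*(64/49))*(13 + (12 + 2*(64/49))) - 26762) - 22734 = ((12 + 128/49)*(13 + (12 + 128/49)) - 26762) - 22734 = (716*(13 + 716/49)/49 - 26762) - 22734 = ((716/49)*(1353/49) - 26762) - 22734 = (968748/2401 - 26762) - 22734 = -63286814/2401 - 22734 = -117871148/2401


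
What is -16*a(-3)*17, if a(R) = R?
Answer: 816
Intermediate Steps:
-16*a(-3)*17 = -16*(-3)*17 = 48*17 = 816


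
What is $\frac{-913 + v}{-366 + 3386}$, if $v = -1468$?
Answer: $- \frac{2381}{3020} \approx -0.78841$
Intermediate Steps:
$\frac{-913 + v}{-366 + 3386} = \frac{-913 - 1468}{-366 + 3386} = - \frac{2381}{3020}$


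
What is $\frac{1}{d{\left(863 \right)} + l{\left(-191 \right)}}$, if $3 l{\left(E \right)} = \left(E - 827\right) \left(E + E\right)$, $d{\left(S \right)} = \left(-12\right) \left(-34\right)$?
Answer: $\frac{3}{390100} \approx 7.6903 \cdot 10^{-6}$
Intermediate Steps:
$d{\left(S \right)} = 408$
$l{\left(E \right)} = \frac{2 E \left(-827 + E\right)}{3}$ ($l{\left(E \right)} = \frac{\left(E - 827\right) \left(E + E\right)}{3} = \frac{\left(-827 + E\right) 2 E}{3} = \frac{2 E \left(-827 + E\right)}{3}$)
$\frac{1}{d{\left(863 \right)} + l{\left(-191 \right)}} = \frac{1}{408 + \frac{2}{3} \left(-191\right) \left(-827 - 191\right)} = \frac{1}{408 + \frac{2}{3} \left(-191\right) \left(-1018\right)} = \frac{1}{408 + \frac{388876}{3}} = \frac{1}{\frac{390100}{3}} = \frac{3}{390100}$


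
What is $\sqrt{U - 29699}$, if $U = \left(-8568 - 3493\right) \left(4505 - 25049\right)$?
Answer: $\sqrt{247751485} \approx 15740.0$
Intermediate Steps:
$U = 247781184$ ($U = \left(-12061\right) \left(-20544\right) = 247781184$)
$\sqrt{U - 29699} = \sqrt{247781184 - 29699} = \sqrt{247751485}$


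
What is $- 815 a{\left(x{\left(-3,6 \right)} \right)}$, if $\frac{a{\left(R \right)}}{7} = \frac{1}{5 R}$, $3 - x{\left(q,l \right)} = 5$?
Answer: $\frac{1141}{2} \approx 570.5$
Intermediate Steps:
$x{\left(q,l \right)} = -2$ ($x{\left(q,l \right)} = 3 - 5 = -2$)
$a{\left(R \right)} = \frac{7}{5 R}$ ($a{\left(R \right)} = 7 \frac{1}{5 R} = \frac{7}{5 R}$)
$- 815 a{\left(x{\left(-3,6 \right)} \right)} = - 815 \frac{7}{5 \left(-2\right)} = - 815 \cdot \frac{7}{5} \left(- \frac{1}{2}\right) = \left(-815\right) \left(- \frac{7}{10}\right) = \frac{1141}{2}$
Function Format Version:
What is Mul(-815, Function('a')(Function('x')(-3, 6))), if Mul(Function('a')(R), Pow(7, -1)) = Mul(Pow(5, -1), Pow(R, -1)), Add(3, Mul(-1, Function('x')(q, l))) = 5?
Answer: Rational(1141, 2) ≈ 570.50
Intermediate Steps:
Function('x')(q, l) = -2 (Function('x')(q, l) = Add(3, Mul(-1, 5)) = Add(3, -5) = -2)
Function('a')(R) = Mul(Rational(7, 5), Pow(R, -1)) (Function('a')(R) = Mul(7, Mul(Pow(5, -1), Pow(R, -1))) = Mul(7, Mul(Rational(1, 5), Pow(R, -1))) = Mul(Rational(7, 5), Pow(R, -1)))
Mul(-815, Function('a')(Function('x')(-3, 6))) = Mul(-815, Mul(Rational(7, 5), Pow(-2, -1))) = Mul(-815, Mul(Rational(7, 5), Rational(-1, 2))) = Mul(-815, Rational(-7, 10)) = Rational(1141, 2)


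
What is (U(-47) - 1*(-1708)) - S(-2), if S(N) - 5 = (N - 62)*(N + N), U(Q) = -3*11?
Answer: 1414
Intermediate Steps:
U(Q) = -33
S(N) = 5 + 2*N*(-62 + N) (S(N) = 5 + (N - 62)*(N + N) = 5 + (-62 + N)*(2*N) = 5 + 2*N*(-62 + N))
(U(-47) - 1*(-1708)) - S(-2) = (-33 - 1*(-1708)) - (5 - 124*(-2) + 2*(-2)**2) = (-33 + 1708) - (5 + 248 + 2*4) = 1675 - (5 + 248 + 8) = 1675 - 1*261 = 1675 - 261 = 1414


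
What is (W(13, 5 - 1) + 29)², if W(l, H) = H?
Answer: 1089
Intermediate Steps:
(W(13, 5 - 1) + 29)² = ((5 - 1) + 29)² = (4 + 29)² = 33² = 1089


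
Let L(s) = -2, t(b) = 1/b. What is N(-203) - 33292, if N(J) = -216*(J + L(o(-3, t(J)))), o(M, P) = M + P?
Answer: 10988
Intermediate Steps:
N(J) = 432 - 216*J (N(J) = -216*(J - 2) = -216*(-2 + J) = 432 - 216*J)
N(-203) - 33292 = (432 - 216*(-203)) - 33292 = (432 + 43848) - 33292 = 44280 - 33292 = 10988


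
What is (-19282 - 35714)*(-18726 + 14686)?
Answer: 222183840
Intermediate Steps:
(-19282 - 35714)*(-18726 + 14686) = -54996*(-4040) = 222183840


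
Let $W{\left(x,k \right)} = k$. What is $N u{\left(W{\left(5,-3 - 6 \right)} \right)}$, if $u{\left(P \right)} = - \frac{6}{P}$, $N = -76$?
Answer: $- \frac{152}{3} \approx -50.667$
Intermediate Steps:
$N u{\left(W{\left(5,-3 - 6 \right)} \right)} = - 76 \left(- \frac{6}{-3 - 6}\right) = - 76 \left(- \frac{6}{-9}\right) = - 76 \left(\left(-6\right) \left(- \frac{1}{9}\right)\right) = \left(-76\right) \frac{2}{3} = - \frac{152}{3}$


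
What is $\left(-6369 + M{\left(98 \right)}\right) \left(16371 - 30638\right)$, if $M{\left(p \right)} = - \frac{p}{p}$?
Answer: $90880790$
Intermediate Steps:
$M{\left(p \right)} = -1$ ($M{\left(p \right)} = \left(-1\right) 1 = -1$)
$\left(-6369 + M{\left(98 \right)}\right) \left(16371 - 30638\right) = \left(-6369 - 1\right) \left(16371 - 30638\right) = \left(-6370\right) \left(-14267\right) = 90880790$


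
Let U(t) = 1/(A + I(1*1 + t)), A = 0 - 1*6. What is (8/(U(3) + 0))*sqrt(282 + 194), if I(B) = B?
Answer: -32*sqrt(119) ≈ -349.08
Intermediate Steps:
A = -6 (A = 0 - 6 = -6)
U(t) = 1/(-5 + t) (U(t) = 1/(-6 + (1*1 + t)) = 1/(-6 + (1 + t)) = 1/(-5 + t))
(8/(U(3) + 0))*sqrt(282 + 194) = (8/(1/(-5 + 3) + 0))*sqrt(282 + 194) = (8/(1/(-2) + 0))*sqrt(476) = (8/(-1/2 + 0))*(2*sqrt(119)) = (8/(-1/2))*(2*sqrt(119)) = (-2*8)*(2*sqrt(119)) = -32*sqrt(119)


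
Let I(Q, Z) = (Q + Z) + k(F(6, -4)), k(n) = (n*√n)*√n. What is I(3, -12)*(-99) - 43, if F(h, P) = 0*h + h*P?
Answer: -56176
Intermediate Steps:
F(h, P) = P*h (F(h, P) = 0 + P*h = P*h)
k(n) = n² (k(n) = n^(3/2)*√n = n²)
I(Q, Z) = 576 + Q + Z (I(Q, Z) = (Q + Z) + (-4*6)² = (Q + Z) + (-24)² = (Q + Z) + 576 = 576 + Q + Z)
I(3, -12)*(-99) - 43 = (576 + 3 - 12)*(-99) - 43 = 567*(-99) - 43 = -56133 - 43 = -56176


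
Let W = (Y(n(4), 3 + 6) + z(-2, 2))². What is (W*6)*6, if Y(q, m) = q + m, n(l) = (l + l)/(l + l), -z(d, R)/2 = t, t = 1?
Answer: 2304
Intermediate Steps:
z(d, R) = -2 (z(d, R) = -2*1 = -2)
n(l) = 1 (n(l) = (2*l)/((2*l)) = (2*l)*(1/(2*l)) = 1)
Y(q, m) = m + q
W = 64 (W = (((3 + 6) + 1) - 2)² = ((9 + 1) - 2)² = (10 - 2)² = 8² = 64)
(W*6)*6 = (64*6)*6 = 384*6 = 2304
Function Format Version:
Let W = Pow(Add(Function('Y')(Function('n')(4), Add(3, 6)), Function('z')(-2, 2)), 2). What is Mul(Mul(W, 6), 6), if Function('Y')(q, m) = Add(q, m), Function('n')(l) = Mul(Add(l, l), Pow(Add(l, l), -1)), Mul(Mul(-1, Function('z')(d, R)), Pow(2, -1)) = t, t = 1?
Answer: 2304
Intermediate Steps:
Function('z')(d, R) = -2 (Function('z')(d, R) = Mul(-2, 1) = -2)
Function('n')(l) = 1 (Function('n')(l) = Mul(Mul(2, l), Pow(Mul(2, l), -1)) = Mul(Mul(2, l), Mul(Rational(1, 2), Pow(l, -1))) = 1)
Function('Y')(q, m) = Add(m, q)
W = 64 (W = Pow(Add(Add(Add(3, 6), 1), -2), 2) = Pow(Add(Add(9, 1), -2), 2) = Pow(Add(10, -2), 2) = Pow(8, 2) = 64)
Mul(Mul(W, 6), 6) = Mul(Mul(64, 6), 6) = Mul(384, 6) = 2304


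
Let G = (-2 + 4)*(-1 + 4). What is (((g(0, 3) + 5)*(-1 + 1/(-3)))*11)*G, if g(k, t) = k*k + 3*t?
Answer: -1232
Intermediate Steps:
G = 6 (G = 2*3 = 6)
g(k, t) = k² + 3*t
(((g(0, 3) + 5)*(-1 + 1/(-3)))*11)*G = ((((0² + 3*3) + 5)*(-1 + 1/(-3)))*11)*6 = ((((0 + 9) + 5)*(-1 + 1*(-⅓)))*11)*6 = (((9 + 5)*(-1 - ⅓))*11)*6 = ((14*(-4/3))*11)*6 = -56/3*11*6 = -616/3*6 = -1232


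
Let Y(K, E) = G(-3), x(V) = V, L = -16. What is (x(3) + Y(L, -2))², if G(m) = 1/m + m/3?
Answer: 25/9 ≈ 2.7778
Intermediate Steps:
G(m) = 1/m + m/3 (G(m) = 1/m + m*(⅓) = 1/m + m/3)
Y(K, E) = -4/3 (Y(K, E) = 1/(-3) + (⅓)*(-3) = -⅓ - 1 = -4/3)
(x(3) + Y(L, -2))² = (3 - 4/3)² = (5/3)² = 25/9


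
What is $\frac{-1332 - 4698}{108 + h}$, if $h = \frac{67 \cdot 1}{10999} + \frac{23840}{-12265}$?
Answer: $- \frac{32538539682}{572324039} \approx -56.853$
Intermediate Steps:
$h = - \frac{52278881}{26980547}$ ($h = 67 \cdot \frac{1}{10999} + 23840 \left(- \frac{1}{12265}\right) = \frac{67}{10999} - \frac{4768}{2453} = - \frac{52278881}{26980547} \approx -1.9377$)
$\frac{-1332 - 4698}{108 + h} = \frac{-1332 - 4698}{108 - \frac{52278881}{26980547}} = - \frac{6030}{\frac{2861620195}{26980547}} = \left(-6030\right) \frac{26980547}{2861620195} = - \frac{32538539682}{572324039}$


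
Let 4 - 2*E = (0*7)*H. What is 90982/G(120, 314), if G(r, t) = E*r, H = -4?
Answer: 45491/120 ≈ 379.09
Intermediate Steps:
E = 2 (E = 2 - 0*7*(-4)/2 = 2 - 0*(-4) = 2 - 1/2*0 = 2 + 0 = 2)
G(r, t) = 2*r
90982/G(120, 314) = 90982/((2*120)) = 90982/240 = 90982*(1/240) = 45491/120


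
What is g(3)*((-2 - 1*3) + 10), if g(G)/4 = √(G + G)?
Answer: 20*√6 ≈ 48.990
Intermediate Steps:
g(G) = 4*√2*√G (g(G) = 4*√(G + G) = 4*√(2*G) = 4*(√2*√G) = 4*√2*√G)
g(3)*((-2 - 1*3) + 10) = (4*√2*√3)*((-2 - 1*3) + 10) = (4*√6)*((-2 - 3) + 10) = (4*√6)*(-5 + 10) = (4*√6)*5 = 20*√6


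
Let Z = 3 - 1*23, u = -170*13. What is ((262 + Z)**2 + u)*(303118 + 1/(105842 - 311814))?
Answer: 1759197765723015/102986 ≈ 1.7082e+10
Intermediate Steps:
u = -2210
Z = -20 (Z = 3 - 23 = -20)
((262 + Z)**2 + u)*(303118 + 1/(105842 - 311814)) = ((262 - 20)**2 - 2210)*(303118 + 1/(105842 - 311814)) = (242**2 - 2210)*(303118 + 1/(-205972)) = (58564 - 2210)*(303118 - 1/205972) = 56354*(62433820695/205972) = 1759197765723015/102986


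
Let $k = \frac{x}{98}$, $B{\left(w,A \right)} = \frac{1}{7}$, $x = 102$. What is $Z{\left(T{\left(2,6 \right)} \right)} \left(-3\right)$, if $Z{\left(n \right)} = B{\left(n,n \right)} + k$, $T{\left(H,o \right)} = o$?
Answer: $- \frac{174}{49} \approx -3.551$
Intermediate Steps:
$B{\left(w,A \right)} = \frac{1}{7}$
$k = \frac{51}{49}$ ($k = \frac{102}{98} = 102 \cdot \frac{1}{98} = \frac{51}{49} \approx 1.0408$)
$Z{\left(n \right)} = \frac{58}{49}$ ($Z{\left(n \right)} = \frac{1}{7} + \frac{51}{49} = \frac{58}{49}$)
$Z{\left(T{\left(2,6 \right)} \right)} \left(-3\right) = \frac{58}{49} \left(-3\right) = - \frac{174}{49}$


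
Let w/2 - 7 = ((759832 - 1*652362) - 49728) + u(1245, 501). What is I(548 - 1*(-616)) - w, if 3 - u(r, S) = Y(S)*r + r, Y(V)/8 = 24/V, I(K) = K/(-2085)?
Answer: -13006279506/116065 ≈ -1.1206e+5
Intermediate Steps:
I(K) = -K/2085 (I(K) = K*(-1/2085) = -K/2085)
Y(V) = 192/V (Y(V) = 8*(24/V) = 192/V)
u(r, S) = 3 - r - 192*r/S (u(r, S) = 3 - ((192/S)*r + r) = 3 - (192*r/S + r) = 3 - (r + 192*r/S) = 3 + (-r - 192*r/S) = 3 - r - 192*r/S)
w = 18713978/167 (w = 14 + 2*(((759832 - 1*652362) - 49728) + (3 - 1*1245 - 192*1245/501)) = 14 + 2*(((759832 - 652362) - 49728) + (3 - 1245 - 192*1245*1/501)) = 14 + 2*((107470 - 49728) + (3 - 1245 - 79680/167)) = 14 + 2*(57742 - 287094/167) = 14 + 2*(9355820/167) = 14 + 18711640/167 = 18713978/167 ≈ 1.1206e+5)
I(548 - 1*(-616)) - w = -(548 - 1*(-616))/2085 - 1*18713978/167 = -(548 + 616)/2085 - 18713978/167 = -1/2085*1164 - 18713978/167 = -388/695 - 18713978/167 = -13006279506/116065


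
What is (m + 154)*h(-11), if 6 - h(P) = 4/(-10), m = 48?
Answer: 6464/5 ≈ 1292.8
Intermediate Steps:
h(P) = 32/5 (h(P) = 6 - 4/(-10) = 6 - 4*(-1)/10 = 6 - 1*(-2/5) = 6 + 2/5 = 32/5)
(m + 154)*h(-11) = (48 + 154)*(32/5) = 202*(32/5) = 6464/5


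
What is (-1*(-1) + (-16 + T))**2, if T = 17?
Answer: 4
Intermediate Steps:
(-1*(-1) + (-16 + T))**2 = (-1*(-1) + (-16 + 17))**2 = (1 + 1)**2 = 2**2 = 4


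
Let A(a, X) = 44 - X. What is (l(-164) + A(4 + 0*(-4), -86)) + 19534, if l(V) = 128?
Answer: 19792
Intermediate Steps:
(l(-164) + A(4 + 0*(-4), -86)) + 19534 = (128 + (44 - 1*(-86))) + 19534 = (128 + (44 + 86)) + 19534 = (128 + 130) + 19534 = 258 + 19534 = 19792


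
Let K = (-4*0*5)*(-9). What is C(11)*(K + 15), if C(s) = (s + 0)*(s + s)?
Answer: 3630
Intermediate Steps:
K = 0 (K = (0*5)*(-9) = 0*(-9) = 0)
C(s) = 2*s² (C(s) = s*(2*s) = 2*s²)
C(11)*(K + 15) = (2*11²)*(0 + 15) = (2*121)*15 = 242*15 = 3630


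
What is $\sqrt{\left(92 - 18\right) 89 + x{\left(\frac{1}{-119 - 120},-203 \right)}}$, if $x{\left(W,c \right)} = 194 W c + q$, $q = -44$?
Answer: $\frac{2 \sqrt{95774470}}{239} \approx 81.895$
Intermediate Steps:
$x{\left(W,c \right)} = -44 + 194 W c$ ($x{\left(W,c \right)} = 194 W c - 44 = -44 + 194 W c$)
$\sqrt{\left(92 - 18\right) 89 + x{\left(\frac{1}{-119 - 120},-203 \right)}} = \sqrt{\left(92 - 18\right) 89 - \left(44 - 194 \frac{1}{-119 - 120} \left(-203\right)\right)} = \sqrt{74 \cdot 89 - \left(44 - 194 \frac{1}{-239} \left(-203\right)\right)} = \sqrt{6586 - \left(44 + \frac{194}{239} \left(-203\right)\right)} = \sqrt{6586 + \left(-44 + \frac{39382}{239}\right)} = \sqrt{6586 + \frac{28866}{239}} = \sqrt{\frac{1602920}{239}} = \frac{2 \sqrt{95774470}}{239}$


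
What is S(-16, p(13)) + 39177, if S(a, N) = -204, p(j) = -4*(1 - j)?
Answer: 38973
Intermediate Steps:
p(j) = -4 + 4*j
S(-16, p(13)) + 39177 = -204 + 39177 = 38973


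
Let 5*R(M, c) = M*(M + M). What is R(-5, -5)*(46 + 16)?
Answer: 620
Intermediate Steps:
R(M, c) = 2*M**2/5 (R(M, c) = (M*(M + M))/5 = (M*(2*M))/5 = (2*M**2)/5 = 2*M**2/5)
R(-5, -5)*(46 + 16) = ((2/5)*(-5)**2)*(46 + 16) = ((2/5)*25)*62 = 10*62 = 620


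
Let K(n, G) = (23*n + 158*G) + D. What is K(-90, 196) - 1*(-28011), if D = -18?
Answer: 56891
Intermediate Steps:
K(n, G) = -18 + 23*n + 158*G (K(n, G) = (23*n + 158*G) - 18 = -18 + 23*n + 158*G)
K(-90, 196) - 1*(-28011) = (-18 + 23*(-90) + 158*196) - 1*(-28011) = (-18 - 2070 + 30968) + 28011 = 28880 + 28011 = 56891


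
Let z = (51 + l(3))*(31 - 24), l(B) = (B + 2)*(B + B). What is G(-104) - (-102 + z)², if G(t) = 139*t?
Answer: -230681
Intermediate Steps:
l(B) = 2*B*(2 + B) (l(B) = (2 + B)*(2*B) = 2*B*(2 + B))
z = 567 (z = (51 + 2*3*(2 + 3))*(31 - 24) = (51 + 2*3*5)*7 = (51 + 30)*7 = 81*7 = 567)
G(-104) - (-102 + z)² = 139*(-104) - (-102 + 567)² = -14456 - 1*465² = -14456 - 1*216225 = -14456 - 216225 = -230681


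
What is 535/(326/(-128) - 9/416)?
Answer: -445120/2137 ≈ -208.29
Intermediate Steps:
535/(326/(-128) - 9/416) = 535/(326*(-1/128) - 9*1/416) = 535/(-163/64 - 9/416) = 535/(-2137/832) = 535*(-832/2137) = -445120/2137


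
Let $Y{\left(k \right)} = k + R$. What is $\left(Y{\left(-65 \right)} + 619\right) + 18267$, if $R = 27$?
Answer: $18848$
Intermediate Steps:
$Y{\left(k \right)} = 27 + k$ ($Y{\left(k \right)} = k + 27 = 27 + k$)
$\left(Y{\left(-65 \right)} + 619\right) + 18267 = \left(\left(27 - 65\right) + 619\right) + 18267 = \left(-38 + 619\right) + 18267 = 581 + 18267 = 18848$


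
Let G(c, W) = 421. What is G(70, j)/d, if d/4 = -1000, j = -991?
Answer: -421/4000 ≈ -0.10525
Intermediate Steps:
d = -4000 (d = 4*(-1000) = -4000)
G(70, j)/d = 421/(-4000) = 421*(-1/4000) = -421/4000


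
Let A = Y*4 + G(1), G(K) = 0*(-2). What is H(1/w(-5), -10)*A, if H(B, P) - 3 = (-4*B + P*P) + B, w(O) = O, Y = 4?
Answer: 8288/5 ≈ 1657.6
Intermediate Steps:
G(K) = 0
H(B, P) = 3 + P² - 3*B (H(B, P) = 3 + ((-4*B + P*P) + B) = 3 + ((-4*B + P²) + B) = 3 + ((P² - 4*B) + B) = 3 + (P² - 3*B) = 3 + P² - 3*B)
A = 16 (A = 4*4 + 0 = 16 + 0 = 16)
H(1/w(-5), -10)*A = (3 + (-10)² - 3/(-5))*16 = (3 + 100 - 3*(-⅕))*16 = (3 + 100 + ⅗)*16 = (518/5)*16 = 8288/5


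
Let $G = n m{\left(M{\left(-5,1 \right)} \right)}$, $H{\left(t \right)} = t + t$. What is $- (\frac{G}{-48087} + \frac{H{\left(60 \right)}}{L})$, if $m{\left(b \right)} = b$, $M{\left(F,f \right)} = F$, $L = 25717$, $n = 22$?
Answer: $- \frac{8599310}{1236653379} \approx -0.0069537$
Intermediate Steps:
$H{\left(t \right)} = 2 t$
$G = -110$ ($G = 22 \left(-5\right) = -110$)
$- (\frac{G}{-48087} + \frac{H{\left(60 \right)}}{L}) = - (- \frac{110}{-48087} + \frac{2 \cdot 60}{25717}) = - (\left(-110\right) \left(- \frac{1}{48087}\right) + 120 \cdot \frac{1}{25717}) = - (\frac{110}{48087} + \frac{120}{25717}) = \left(-1\right) \frac{8599310}{1236653379} = - \frac{8599310}{1236653379}$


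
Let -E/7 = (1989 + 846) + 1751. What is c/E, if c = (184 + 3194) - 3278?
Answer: -50/16051 ≈ -0.0031151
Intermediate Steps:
c = 100 (c = 3378 - 3278 = 100)
E = -32102 (E = -7*((1989 + 846) + 1751) = -7*(2835 + 1751) = -7*4586 = -32102)
c/E = 100/(-32102) = 100*(-1/32102) = -50/16051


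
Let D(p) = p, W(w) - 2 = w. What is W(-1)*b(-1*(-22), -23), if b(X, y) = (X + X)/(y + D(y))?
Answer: -22/23 ≈ -0.95652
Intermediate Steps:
W(w) = 2 + w
b(X, y) = X/y (b(X, y) = (X + X)/(y + y) = (2*X)/((2*y)) = (2*X)*(1/(2*y)) = X/y)
W(-1)*b(-1*(-22), -23) = (2 - 1)*(-1*(-22)/(-23)) = 1*(22*(-1/23)) = 1*(-22/23) = -22/23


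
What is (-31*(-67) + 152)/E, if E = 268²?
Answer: 2229/71824 ≈ 0.031034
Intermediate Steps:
E = 71824
(-31*(-67) + 152)/E = (-31*(-67) + 152)/71824 = (2077 + 152)*(1/71824) = 2229*(1/71824) = 2229/71824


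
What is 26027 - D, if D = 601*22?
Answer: 12805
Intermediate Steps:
D = 13222
26027 - D = 26027 - 1*13222 = 26027 - 13222 = 12805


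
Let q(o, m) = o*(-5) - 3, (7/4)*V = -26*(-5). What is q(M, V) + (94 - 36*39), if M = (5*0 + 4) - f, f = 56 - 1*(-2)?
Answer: -1043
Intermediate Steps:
V = 520/7 (V = 4*(-26*(-5))/7 = (4/7)*130 = 520/7 ≈ 74.286)
f = 58 (f = 56 + 2 = 58)
M = -54 (M = (5*0 + 4) - 1*58 = (0 + 4) - 58 = 4 - 58 = -54)
q(o, m) = -3 - 5*o (q(o, m) = -5*o - 3 = -3 - 5*o)
q(M, V) + (94 - 36*39) = (-3 - 5*(-54)) + (94 - 36*39) = (-3 + 270) + (94 - 1404) = 267 - 1310 = -1043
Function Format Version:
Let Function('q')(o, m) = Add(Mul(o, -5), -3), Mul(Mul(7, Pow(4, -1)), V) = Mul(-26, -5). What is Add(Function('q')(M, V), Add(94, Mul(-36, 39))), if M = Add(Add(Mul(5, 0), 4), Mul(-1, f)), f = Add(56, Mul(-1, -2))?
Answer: -1043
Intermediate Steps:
V = Rational(520, 7) (V = Mul(Rational(4, 7), Mul(-26, -5)) = Mul(Rational(4, 7), 130) = Rational(520, 7) ≈ 74.286)
f = 58 (f = Add(56, 2) = 58)
M = -54 (M = Add(Add(Mul(5, 0), 4), Mul(-1, 58)) = Add(Add(0, 4), -58) = Add(4, -58) = -54)
Function('q')(o, m) = Add(-3, Mul(-5, o)) (Function('q')(o, m) = Add(Mul(-5, o), -3) = Add(-3, Mul(-5, o)))
Add(Function('q')(M, V), Add(94, Mul(-36, 39))) = Add(Add(-3, Mul(-5, -54)), Add(94, Mul(-36, 39))) = Add(Add(-3, 270), Add(94, -1404)) = Add(267, -1310) = -1043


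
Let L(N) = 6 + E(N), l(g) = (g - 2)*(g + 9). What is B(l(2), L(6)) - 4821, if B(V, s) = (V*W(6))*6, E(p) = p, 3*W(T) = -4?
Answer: -4821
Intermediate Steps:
W(T) = -4/3 (W(T) = (⅓)*(-4) = -4/3)
l(g) = (-2 + g)*(9 + g)
L(N) = 6 + N
B(V, s) = -8*V (B(V, s) = (V*(-4/3))*6 = -4*V/3*6 = -8*V)
B(l(2), L(6)) - 4821 = -8*(-18 + 2² + 7*2) - 4821 = -8*(-18 + 4 + 14) - 4821 = -8*0 - 4821 = 0 - 4821 = -4821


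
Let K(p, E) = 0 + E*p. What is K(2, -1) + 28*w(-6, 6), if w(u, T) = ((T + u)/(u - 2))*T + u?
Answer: -170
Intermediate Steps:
w(u, T) = u + T*(T + u)/(-2 + u) (w(u, T) = ((T + u)/(-2 + u))*T + u = T*(T + u)/(-2 + u) + u = u + T*(T + u)/(-2 + u))
K(p, E) = E*p
K(2, -1) + 28*w(-6, 6) = -1*2 + 28*((6**2 + (-6)**2 - 2*(-6) + 6*(-6))/(-2 - 6)) = -2 + 28*((36 + 36 + 12 - 36)/(-8)) = -2 + 28*(-1/8*48) = -2 + 28*(-6) = -2 - 168 = -170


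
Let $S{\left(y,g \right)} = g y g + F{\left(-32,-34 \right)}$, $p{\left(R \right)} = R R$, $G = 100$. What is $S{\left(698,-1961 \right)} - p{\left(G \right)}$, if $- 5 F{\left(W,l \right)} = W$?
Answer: $\frac{13420818322}{5} \approx 2.6842 \cdot 10^{9}$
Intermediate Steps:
$F{\left(W,l \right)} = - \frac{W}{5}$
$p{\left(R \right)} = R^{2}$
$S{\left(y,g \right)} = \frac{32}{5} + y g^{2}$ ($S{\left(y,g \right)} = g y g - - \frac{32}{5} = y g^{2} + \frac{32}{5} = \frac{32}{5} + y g^{2}$)
$S{\left(698,-1961 \right)} - p{\left(G \right)} = \left(\frac{32}{5} + 698 \left(-1961\right)^{2}\right) - 100^{2} = \left(\frac{32}{5} + 698 \cdot 3845521\right) - 10000 = \left(\frac{32}{5} + 2684173658\right) - 10000 = \frac{13420868322}{5} - 10000 = \frac{13420818322}{5}$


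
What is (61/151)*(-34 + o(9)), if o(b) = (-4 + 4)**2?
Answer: -2074/151 ≈ -13.735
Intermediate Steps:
o(b) = 0 (o(b) = 0**2 = 0)
(61/151)*(-34 + o(9)) = (61/151)*(-34 + 0) = (61*(1/151))*(-34) = (61/151)*(-34) = -2074/151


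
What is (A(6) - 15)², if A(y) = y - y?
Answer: 225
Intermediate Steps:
A(y) = 0
(A(6) - 15)² = (0 - 15)² = (-15)² = 225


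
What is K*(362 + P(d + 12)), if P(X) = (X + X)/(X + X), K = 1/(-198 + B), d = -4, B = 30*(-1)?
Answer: -121/76 ≈ -1.5921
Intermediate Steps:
B = -30
K = -1/228 (K = 1/(-198 - 30) = 1/(-228) = -1/228 ≈ -0.0043860)
P(X) = 1 (P(X) = (2*X)/((2*X)) = (2*X)*(1/(2*X)) = 1)
K*(362 + P(d + 12)) = -(362 + 1)/228 = -1/228*363 = -121/76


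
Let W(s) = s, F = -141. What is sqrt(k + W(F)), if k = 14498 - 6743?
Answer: 9*sqrt(94) ≈ 87.258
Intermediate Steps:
k = 7755
sqrt(k + W(F)) = sqrt(7755 - 141) = sqrt(7614) = 9*sqrt(94)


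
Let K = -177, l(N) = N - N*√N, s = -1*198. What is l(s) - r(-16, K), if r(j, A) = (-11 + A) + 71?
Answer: -81 + 594*I*√22 ≈ -81.0 + 2786.1*I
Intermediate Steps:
s = -198
l(N) = N - N^(3/2)
r(j, A) = 60 + A
l(s) - r(-16, K) = (-198 - (-198)^(3/2)) - (60 - 177) = (-198 - (-594)*I*√22) - 1*(-117) = (-198 + 594*I*√22) + 117 = -81 + 594*I*√22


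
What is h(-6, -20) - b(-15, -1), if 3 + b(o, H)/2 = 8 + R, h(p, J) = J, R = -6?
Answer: -18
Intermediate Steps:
b(o, H) = -2 (b(o, H) = -6 + 2*(8 - 6) = -6 + 2*2 = -6 + 4 = -2)
h(-6, -20) - b(-15, -1) = -20 - 1*(-2) = -20 + 2 = -18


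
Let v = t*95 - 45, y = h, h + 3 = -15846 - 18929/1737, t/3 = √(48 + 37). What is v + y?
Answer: -27626807/1737 + 285*√85 ≈ -13277.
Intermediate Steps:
t = 3*√85 (t = 3*√(48 + 37) = 3*√85 ≈ 27.659)
h = -27548642/1737 (h = -3 + (-15846 - 18929/1737) = -3 - 27543431/1737 = -27548642/1737 ≈ -15860.)
y = -27548642/1737 ≈ -15860.
v = -45 + 285*√85 (v = (3*√85)*95 - 45 = 285*√85 - 45 = -45 + 285*√85 ≈ 2582.6)
v + y = (-45 + 285*√85) - 27548642/1737 = -27626807/1737 + 285*√85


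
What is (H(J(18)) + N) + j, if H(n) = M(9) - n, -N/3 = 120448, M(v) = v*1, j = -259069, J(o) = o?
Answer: -620422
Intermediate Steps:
M(v) = v
N = -361344 (N = -3*120448 = -361344)
H(n) = 9 - n
(H(J(18)) + N) + j = ((9 - 1*18) - 361344) - 259069 = ((9 - 18) - 361344) - 259069 = (-9 - 361344) - 259069 = -361353 - 259069 = -620422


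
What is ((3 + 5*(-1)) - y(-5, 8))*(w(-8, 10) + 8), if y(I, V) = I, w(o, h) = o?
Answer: 0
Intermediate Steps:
((3 + 5*(-1)) - y(-5, 8))*(w(-8, 10) + 8) = ((3 + 5*(-1)) - 1*(-5))*(-8 + 8) = ((3 - 5) + 5)*0 = (-2 + 5)*0 = 3*0 = 0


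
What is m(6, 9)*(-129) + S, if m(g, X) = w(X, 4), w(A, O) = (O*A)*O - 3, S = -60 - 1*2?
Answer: -18251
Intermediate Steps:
S = -62 (S = -60 - 2 = -62)
w(A, O) = -3 + A*O² (w(A, O) = (A*O)*O - 3 = A*O² - 3 = -3 + A*O²)
m(g, X) = -3 + 16*X (m(g, X) = -3 + X*4² = -3 + X*16 = -3 + 16*X)
m(6, 9)*(-129) + S = (-3 + 16*9)*(-129) - 62 = (-3 + 144)*(-129) - 62 = 141*(-129) - 62 = -18189 - 62 = -18251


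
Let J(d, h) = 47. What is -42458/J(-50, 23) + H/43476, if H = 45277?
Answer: -1843775989/2043372 ≈ -902.32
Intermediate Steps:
-42458/J(-50, 23) + H/43476 = -42458/47 + 45277/43476 = -1843775989/2043372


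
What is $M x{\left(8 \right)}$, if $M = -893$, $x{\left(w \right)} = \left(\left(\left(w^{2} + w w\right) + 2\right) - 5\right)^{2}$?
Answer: $-13953125$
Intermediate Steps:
$x{\left(w \right)} = \left(-3 + 2 w^{2}\right)^{2}$ ($x{\left(w \right)} = \left(\left(\left(w^{2} + w^{2}\right) + 2\right) - 5\right)^{2} = \left(\left(2 w^{2} + 2\right) - 5\right)^{2} = \left(\left(2 + 2 w^{2}\right) - 5\right)^{2} = \left(-3 + 2 w^{2}\right)^{2}$)
$M x{\left(8 \right)} = - 893 \left(-3 + 2 \cdot 8^{2}\right)^{2} = - 893 \left(-3 + 2 \cdot 64\right)^{2} = - 893 \left(-3 + 128\right)^{2} = - 893 \cdot 125^{2} = \left(-893\right) 15625 = -13953125$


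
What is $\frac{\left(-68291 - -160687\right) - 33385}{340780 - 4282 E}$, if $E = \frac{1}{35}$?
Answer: $\frac{2065385}{11923018} \approx 0.17323$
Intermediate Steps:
$E = \frac{1}{35} \approx 0.028571$
$\frac{\left(-68291 - -160687\right) - 33385}{340780 - 4282 E} = \frac{\left(-68291 - -160687\right) - 33385}{340780 - \frac{4282}{35}} = \frac{\left(-68291 + 160687\right) - 33385}{340780 - \frac{4282}{35}} = \frac{92396 - 33385}{\frac{11923018}{35}} = 59011 \cdot \frac{35}{11923018} = \frac{2065385}{11923018}$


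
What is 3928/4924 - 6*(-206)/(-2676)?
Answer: 92193/274513 ≈ 0.33584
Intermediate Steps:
3928/4924 - 6*(-206)/(-2676) = 3928*(1/4924) + 1236*(-1/2676) = 982/1231 - 103/223 = 92193/274513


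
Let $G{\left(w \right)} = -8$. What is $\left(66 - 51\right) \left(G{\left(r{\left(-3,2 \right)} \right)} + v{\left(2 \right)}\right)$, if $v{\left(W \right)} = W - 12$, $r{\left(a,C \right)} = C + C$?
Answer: $-270$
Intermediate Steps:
$r{\left(a,C \right)} = 2 C$
$v{\left(W \right)} = -12 + W$
$\left(66 - 51\right) \left(G{\left(r{\left(-3,2 \right)} \right)} + v{\left(2 \right)}\right) = \left(66 - 51\right) \left(-8 + \left(-12 + 2\right)\right) = \left(66 - 51\right) \left(-8 - 10\right) = 15 \left(-18\right) = -270$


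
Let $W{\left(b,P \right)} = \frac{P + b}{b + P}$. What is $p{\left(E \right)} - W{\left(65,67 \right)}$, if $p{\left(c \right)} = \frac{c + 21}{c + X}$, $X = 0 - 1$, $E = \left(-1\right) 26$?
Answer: $- \frac{22}{27} \approx -0.81481$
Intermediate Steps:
$W{\left(b,P \right)} = 1$ ($W{\left(b,P \right)} = \frac{P + b}{P + b} = 1$)
$E = -26$
$X = -1$ ($X = 0 - 1 = -1$)
$p{\left(c \right)} = \frac{21 + c}{-1 + c}$ ($p{\left(c \right)} = \frac{c + 21}{c - 1} = \frac{21 + c}{-1 + c}$)
$p{\left(E \right)} - W{\left(65,67 \right)} = \frac{21 - 26}{-1 - 26} - 1 = \frac{1}{-27} \left(-5\right) - 1 = \left(- \frac{1}{27}\right) \left(-5\right) - 1 = \frac{5}{27} - 1 = - \frac{22}{27}$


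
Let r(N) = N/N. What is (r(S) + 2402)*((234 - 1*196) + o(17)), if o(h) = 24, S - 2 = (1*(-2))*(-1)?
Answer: 148986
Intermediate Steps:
S = 4 (S = 2 + (1*(-2))*(-1) = 2 - 2*(-1) = 2 + 2 = 4)
r(N) = 1
(r(S) + 2402)*((234 - 1*196) + o(17)) = (1 + 2402)*((234 - 1*196) + 24) = 2403*((234 - 196) + 24) = 2403*(38 + 24) = 2403*62 = 148986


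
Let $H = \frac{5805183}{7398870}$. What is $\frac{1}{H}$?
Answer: $\frac{2466290}{1935061} \approx 1.2745$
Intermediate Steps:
$H = \frac{1935061}{2466290}$ ($H = 5805183 \cdot \frac{1}{7398870} = \frac{1935061}{2466290} \approx 0.7846$)
$\frac{1}{H} = \frac{1}{\frac{1935061}{2466290}} = \frac{2466290}{1935061}$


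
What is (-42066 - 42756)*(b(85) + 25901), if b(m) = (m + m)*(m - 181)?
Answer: -812679582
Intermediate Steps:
b(m) = 2*m*(-181 + m) (b(m) = (2*m)*(-181 + m) = 2*m*(-181 + m))
(-42066 - 42756)*(b(85) + 25901) = (-42066 - 42756)*(2*85*(-181 + 85) + 25901) = -84822*(2*85*(-96) + 25901) = -84822*(-16320 + 25901) = -84822*9581 = -812679582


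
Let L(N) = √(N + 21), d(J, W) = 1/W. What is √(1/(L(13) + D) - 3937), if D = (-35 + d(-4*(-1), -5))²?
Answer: √(-121952487 - 98425*√34)/√(30976 + 25*√34) ≈ 62.745*I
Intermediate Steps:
D = 30976/25 (D = (-35 + 1/(-5))² = (-35 - ⅕)² = (-176/5)² = 30976/25 ≈ 1239.0)
L(N) = √(21 + N)
√(1/(L(13) + D) - 3937) = √(1/(√(21 + 13) + 30976/25) - 3937) = √(1/(√34 + 30976/25) - 3937) = √(1/(30976/25 + √34) - 3937) = √(-3937 + 1/(30976/25 + √34))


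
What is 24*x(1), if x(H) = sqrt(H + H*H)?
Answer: 24*sqrt(2) ≈ 33.941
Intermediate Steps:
x(H) = sqrt(H + H**2)
24*x(1) = 24*sqrt(1*(1 + 1)) = 24*sqrt(1*2) = 24*sqrt(2)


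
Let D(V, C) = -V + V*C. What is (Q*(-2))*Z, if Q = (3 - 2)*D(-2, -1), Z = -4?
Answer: 32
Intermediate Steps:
D(V, C) = -V + C*V
Q = 4 (Q = (3 - 2)*(-2*(-1 - 1)) = 1*(-2*(-2)) = 1*4 = 4)
(Q*(-2))*Z = (4*(-2))*(-4) = -8*(-4) = 32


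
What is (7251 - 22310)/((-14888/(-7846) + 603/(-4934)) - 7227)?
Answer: 291483238838/139852041487 ≈ 2.0842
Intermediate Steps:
(7251 - 22310)/((-14888/(-7846) + 603/(-4934)) - 7227) = -15059/((-14888*(-1/7846) + 603*(-1/4934)) - 7227) = -15059/((7444/3923 - 603/4934) - 7227) = -15059/(34363127/19356082 - 7227) = -15059/(-139852041487/19356082) = -15059*(-19356082/139852041487) = 291483238838/139852041487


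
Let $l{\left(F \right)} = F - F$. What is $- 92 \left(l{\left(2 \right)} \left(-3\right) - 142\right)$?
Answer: $13064$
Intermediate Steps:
$l{\left(F \right)} = 0$
$- 92 \left(l{\left(2 \right)} \left(-3\right) - 142\right) = - 92 \left(0 \left(-3\right) - 142\right) = - 92 \left(0 - 142\right) = \left(-92\right) \left(-142\right) = 13064$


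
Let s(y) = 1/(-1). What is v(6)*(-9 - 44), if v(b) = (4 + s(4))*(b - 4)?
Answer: -318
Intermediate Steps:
s(y) = -1
v(b) = -12 + 3*b (v(b) = (4 - 1)*(b - 4) = 3*(-4 + b) = -12 + 3*b)
v(6)*(-9 - 44) = (-12 + 3*6)*(-9 - 44) = (-12 + 18)*(-53) = 6*(-53) = -318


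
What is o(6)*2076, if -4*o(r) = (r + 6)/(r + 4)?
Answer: -3114/5 ≈ -622.80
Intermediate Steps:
o(r) = -(6 + r)/(4*(4 + r)) (o(r) = -(r + 6)/(4*(r + 4)) = -(6 + r)/(4*(4 + r)))
o(6)*2076 = ((-6 - 1*6)/(4*(4 + 6)))*2076 = ((¼)*(-6 - 6)/10)*2076 = ((¼)*(⅒)*(-12))*2076 = -3/10*2076 = -3114/5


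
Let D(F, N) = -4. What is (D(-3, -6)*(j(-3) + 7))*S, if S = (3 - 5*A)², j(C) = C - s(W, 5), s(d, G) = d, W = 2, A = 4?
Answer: -2312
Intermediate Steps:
j(C) = -2 + C (j(C) = C - 1*2 = C - 2 = -2 + C)
S = 289 (S = (3 - 5*4)² = (3 - 20)² = (-17)² = 289)
(D(-3, -6)*(j(-3) + 7))*S = -4*((-2 - 3) + 7)*289 = -4*(-5 + 7)*289 = -4*2*289 = -8*289 = -2312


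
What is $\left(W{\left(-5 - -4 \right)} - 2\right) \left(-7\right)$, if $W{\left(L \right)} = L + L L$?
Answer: $14$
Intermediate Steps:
$W{\left(L \right)} = L + L^{2}$
$\left(W{\left(-5 - -4 \right)} - 2\right) \left(-7\right) = \left(\left(-5 - -4\right) \left(1 - 1\right) - 2\right) \left(-7\right) = \left(\left(-5 + 4\right) \left(1 + \left(-5 + 4\right)\right) - 2\right) \left(-7\right) = \left(- (1 - 1) - 2\right) \left(-7\right) = \left(\left(-1\right) 0 - 2\right) \left(-7\right) = \left(0 - 2\right) \left(-7\right) = \left(-2\right) \left(-7\right) = 14$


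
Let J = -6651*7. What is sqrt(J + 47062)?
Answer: sqrt(505) ≈ 22.472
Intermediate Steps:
J = -46557
sqrt(J + 47062) = sqrt(-46557 + 47062) = sqrt(505)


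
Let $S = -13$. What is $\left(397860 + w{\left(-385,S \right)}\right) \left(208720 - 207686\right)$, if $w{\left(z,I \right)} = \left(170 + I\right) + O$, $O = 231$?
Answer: $411788432$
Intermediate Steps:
$w{\left(z,I \right)} = 401 + I$ ($w{\left(z,I \right)} = \left(170 + I\right) + 231 = 401 + I$)
$\left(397860 + w{\left(-385,S \right)}\right) \left(208720 - 207686\right) = \left(397860 + \left(401 - 13\right)\right) \left(208720 - 207686\right) = \left(397860 + 388\right) 1034 = 398248 \cdot 1034 = 411788432$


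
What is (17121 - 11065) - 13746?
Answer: -7690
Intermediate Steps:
(17121 - 11065) - 13746 = 6056 - 13746 = -7690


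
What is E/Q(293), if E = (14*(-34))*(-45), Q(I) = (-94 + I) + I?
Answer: 1785/41 ≈ 43.537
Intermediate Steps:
Q(I) = -94 + 2*I
E = 21420 (E = -476*(-45) = 21420)
E/Q(293) = 21420/(-94 + 2*293) = 21420/(-94 + 586) = 21420/492 = 21420*(1/492) = 1785/41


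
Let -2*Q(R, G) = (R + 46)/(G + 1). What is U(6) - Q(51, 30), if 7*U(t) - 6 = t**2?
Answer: 469/62 ≈ 7.5645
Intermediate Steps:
U(t) = 6/7 + t**2/7
Q(R, G) = -(46 + R)/(2*(1 + G)) (Q(R, G) = -(R + 46)/(2*(G + 1)) = -(46 + R)/(2*(1 + G)))
U(6) - Q(51, 30) = (6/7 + (1/7)*6**2) - (-46 - 1*51)/(2*(1 + 30)) = (6/7 + (1/7)*36) - (-46 - 51)/(2*31) = (6/7 + 36/7) - (-97)/(2*31) = 6 - 1*(-97/62) = 6 + 97/62 = 469/62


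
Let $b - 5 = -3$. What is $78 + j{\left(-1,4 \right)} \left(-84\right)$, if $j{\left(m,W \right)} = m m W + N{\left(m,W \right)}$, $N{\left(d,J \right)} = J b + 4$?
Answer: $-1266$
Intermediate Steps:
$b = 2$ ($b = 5 - 3 = 2$)
$N{\left(d,J \right)} = 4 + 2 J$ ($N{\left(d,J \right)} = J 2 + 4 = 2 J + 4 = 4 + 2 J$)
$j{\left(m,W \right)} = 4 + 2 W + W m^{2}$ ($j{\left(m,W \right)} = m m W + \left(4 + 2 W\right) = m^{2} W + \left(4 + 2 W\right) = W m^{2} + \left(4 + 2 W\right) = 4 + 2 W + W m^{2}$)
$78 + j{\left(-1,4 \right)} \left(-84\right) = 78 + \left(4 + 2 \cdot 4 + 4 \left(-1\right)^{2}\right) \left(-84\right) = 78 + \left(4 + 8 + 4 \cdot 1\right) \left(-84\right) = 78 + \left(4 + 8 + 4\right) \left(-84\right) = 78 + 16 \left(-84\right) = 78 - 1344 = -1266$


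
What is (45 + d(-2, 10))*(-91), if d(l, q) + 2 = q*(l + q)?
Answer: -11193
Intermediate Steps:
d(l, q) = -2 + q*(l + q)
(45 + d(-2, 10))*(-91) = (45 + (-2 + 10² - 2*10))*(-91) = (45 + (-2 + 100 - 20))*(-91) = (45 + 78)*(-91) = 123*(-91) = -11193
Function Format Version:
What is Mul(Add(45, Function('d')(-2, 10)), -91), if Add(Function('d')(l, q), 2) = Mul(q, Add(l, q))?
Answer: -11193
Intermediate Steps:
Function('d')(l, q) = Add(-2, Mul(q, Add(l, q)))
Mul(Add(45, Function('d')(-2, 10)), -91) = Mul(Add(45, Add(-2, Pow(10, 2), Mul(-2, 10))), -91) = Mul(Add(45, Add(-2, 100, -20)), -91) = Mul(Add(45, 78), -91) = Mul(123, -91) = -11193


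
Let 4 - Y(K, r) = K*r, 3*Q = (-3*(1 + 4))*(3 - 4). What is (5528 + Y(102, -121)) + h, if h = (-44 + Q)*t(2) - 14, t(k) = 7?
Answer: 17587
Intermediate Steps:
Q = 5 (Q = ((-3*(1 + 4))*(3 - 4))/3 = (-3*5*(-1))/3 = (-15*(-1))/3 = (1/3)*15 = 5)
Y(K, r) = 4 - K*r
h = -287 (h = (-44 + 5)*7 - 14 = -39*7 - 14 = -273 - 14 = -287)
(5528 + Y(102, -121)) + h = (5528 + (4 - 1*102*(-121))) - 287 = (5528 + (4 + 12342)) - 287 = (5528 + 12346) - 287 = 17874 - 287 = 17587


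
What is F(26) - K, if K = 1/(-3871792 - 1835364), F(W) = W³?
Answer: 100308973857/5707156 ≈ 17576.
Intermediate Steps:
K = -1/5707156 (K = 1/(-5707156) = -1/5707156 ≈ -1.7522e-7)
F(26) - K = 26³ - 1*(-1/5707156) = 17576 + 1/5707156 = 100308973857/5707156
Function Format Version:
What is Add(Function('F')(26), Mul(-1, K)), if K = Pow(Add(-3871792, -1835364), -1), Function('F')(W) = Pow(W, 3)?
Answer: Rational(100308973857, 5707156) ≈ 17576.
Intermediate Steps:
K = Rational(-1, 5707156) (K = Pow(-5707156, -1) = Rational(-1, 5707156) ≈ -1.7522e-7)
Add(Function('F')(26), Mul(-1, K)) = Add(Pow(26, 3), Mul(-1, Rational(-1, 5707156))) = Add(17576, Rational(1, 5707156)) = Rational(100308973857, 5707156)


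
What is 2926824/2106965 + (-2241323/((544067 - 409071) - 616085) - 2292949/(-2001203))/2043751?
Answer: 822704760409046834471594/592248318107207045510415 ≈ 1.3891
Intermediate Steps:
2926824/2106965 + (-2241323/((544067 - 409071) - 616085) - 2292949/(-2001203))/2043751 = 2926824*(1/2106965) + (-2241323/(134996 - 616085) - 2292949*(-1/2001203))*(1/2043751) = 2926824/2106965 + (-2241323/(-481089) + 2292949/2001203)*(1/2043751) = 2926824/2106965 + (-2241323*(-1/481089) + 2292949/2001203)*(1/2043751) = 2926824/2106965 + (320189/68727 + 2292949/2001203)*(1/2043751) = 2926824/2106965 + (798350693290/137536678581)*(1/2043751) = 2926824/2106965 + 798350693290/281090724386597331 = 822704760409046834471594/592248318107207045510415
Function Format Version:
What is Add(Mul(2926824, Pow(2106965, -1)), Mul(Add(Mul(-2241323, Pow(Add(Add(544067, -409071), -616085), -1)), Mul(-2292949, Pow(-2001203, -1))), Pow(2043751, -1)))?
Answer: Rational(822704760409046834471594, 592248318107207045510415) ≈ 1.3891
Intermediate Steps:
Add(Mul(2926824, Pow(2106965, -1)), Mul(Add(Mul(-2241323, Pow(Add(Add(544067, -409071), -616085), -1)), Mul(-2292949, Pow(-2001203, -1))), Pow(2043751, -1))) = Add(Mul(2926824, Rational(1, 2106965)), Mul(Add(Mul(-2241323, Pow(Add(134996, -616085), -1)), Mul(-2292949, Rational(-1, 2001203))), Rational(1, 2043751))) = Add(Rational(2926824, 2106965), Mul(Add(Mul(-2241323, Pow(-481089, -1)), Rational(2292949, 2001203)), Rational(1, 2043751))) = Add(Rational(2926824, 2106965), Mul(Add(Mul(-2241323, Rational(-1, 481089)), Rational(2292949, 2001203)), Rational(1, 2043751))) = Add(Rational(2926824, 2106965), Mul(Add(Rational(320189, 68727), Rational(2292949, 2001203)), Rational(1, 2043751))) = Add(Rational(2926824, 2106965), Mul(Rational(798350693290, 137536678581), Rational(1, 2043751))) = Add(Rational(2926824, 2106965), Rational(798350693290, 281090724386597331)) = Rational(822704760409046834471594, 592248318107207045510415)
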